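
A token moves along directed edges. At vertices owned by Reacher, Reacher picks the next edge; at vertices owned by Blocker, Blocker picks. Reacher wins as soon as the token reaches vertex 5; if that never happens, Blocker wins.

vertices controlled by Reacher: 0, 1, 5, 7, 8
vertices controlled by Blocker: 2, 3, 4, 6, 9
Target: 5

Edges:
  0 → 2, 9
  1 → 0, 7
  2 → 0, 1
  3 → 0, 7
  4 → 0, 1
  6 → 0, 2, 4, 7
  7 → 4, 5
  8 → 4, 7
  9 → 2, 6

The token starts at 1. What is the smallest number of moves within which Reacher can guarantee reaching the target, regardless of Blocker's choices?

2

A0 = {5}
A1: add {7} — 7 (Reacher) has 7→5.
A2: add {1, 8} — 1 (Reacher) has 1→7; 8 (Reacher) has 8→7.
A3 = A2; e.g. 0 (Reacher) has no edge into A2. Fixed point.
1 enters the attractor at level 2, so Reacher can force the target in 2 moves from there.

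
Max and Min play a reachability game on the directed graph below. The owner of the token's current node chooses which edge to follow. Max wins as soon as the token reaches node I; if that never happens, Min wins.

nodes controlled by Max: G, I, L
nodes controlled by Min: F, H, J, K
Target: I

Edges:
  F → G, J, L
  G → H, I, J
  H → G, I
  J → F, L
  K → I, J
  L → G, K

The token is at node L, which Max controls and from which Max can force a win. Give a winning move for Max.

G

A0 = {I}
A1: add {G} — G (Max) has G→I.
A2: add {H, L} — H (Min): all of {G, I} already in; L (Max) has L→G.
A3 = A2; e.g. F (Min) can still go to J. Fixed point.
From L, successor G is in the attractor (rank 1); the other successor K is not.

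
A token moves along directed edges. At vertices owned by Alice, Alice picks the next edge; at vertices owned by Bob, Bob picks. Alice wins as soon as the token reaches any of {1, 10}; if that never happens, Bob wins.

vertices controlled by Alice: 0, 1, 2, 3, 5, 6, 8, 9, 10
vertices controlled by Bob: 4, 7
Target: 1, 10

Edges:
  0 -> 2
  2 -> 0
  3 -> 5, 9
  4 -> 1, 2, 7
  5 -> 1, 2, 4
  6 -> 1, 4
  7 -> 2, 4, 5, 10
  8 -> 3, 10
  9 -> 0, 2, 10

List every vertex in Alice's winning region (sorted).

A0 = {1, 10}
A1: add {5, 6, 8, 9} — 5 (Alice) has 5→1; 6 (Alice) has 6→1; 8 (Alice) has 8→10; 9 (Alice) has 9→10.
A2: add {3} — 3 (Alice) has 3→5.
A3 = A2; e.g. 0 (Alice) has no edge into A2. Fixed point.
Alice's winning region = {1, 3, 5, 6, 8, 9, 10}.

1, 3, 5, 6, 8, 9, 10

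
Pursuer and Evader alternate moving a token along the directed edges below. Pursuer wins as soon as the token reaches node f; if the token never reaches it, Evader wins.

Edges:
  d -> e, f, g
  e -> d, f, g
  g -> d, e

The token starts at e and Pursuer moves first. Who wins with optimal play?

Track states (vertex, player-to-move).
A0 = {(f,Pursuer), (f,Evader)}
A1: add {(d,Pursuer), (e,Pursuer)}.
(e,Pursuer) ∈ A1 ⇒ Pursuer forces the target.

Pursuer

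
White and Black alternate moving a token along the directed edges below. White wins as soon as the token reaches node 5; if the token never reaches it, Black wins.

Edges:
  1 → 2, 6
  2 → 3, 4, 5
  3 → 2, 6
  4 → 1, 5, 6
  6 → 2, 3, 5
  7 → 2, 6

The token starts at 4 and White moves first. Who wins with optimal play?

Track states (vertex, player-to-move).
A0 = {(5,White), (5,Black)}
A1: add {(2,White), (4,White), (6,White)}.
(4,White) ∈ A1 ⇒ White forces the target.

White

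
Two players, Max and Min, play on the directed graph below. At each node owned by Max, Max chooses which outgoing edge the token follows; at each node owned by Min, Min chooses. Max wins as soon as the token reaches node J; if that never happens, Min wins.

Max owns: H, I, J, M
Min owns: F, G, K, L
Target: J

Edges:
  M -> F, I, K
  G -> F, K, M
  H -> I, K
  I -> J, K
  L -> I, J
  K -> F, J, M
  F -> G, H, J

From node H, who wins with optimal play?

A0 = {J}
A1: add {I} — I (Max) has I→J.
A2: add {H, L, M} — H (Max) has H→I; L (Min): all of {I, J} already in; M (Max) has M→I.
A3 = A2; e.g. F (Min) can still go to G. Fixed point.
H ∈ A2, so Max can force the target.

Max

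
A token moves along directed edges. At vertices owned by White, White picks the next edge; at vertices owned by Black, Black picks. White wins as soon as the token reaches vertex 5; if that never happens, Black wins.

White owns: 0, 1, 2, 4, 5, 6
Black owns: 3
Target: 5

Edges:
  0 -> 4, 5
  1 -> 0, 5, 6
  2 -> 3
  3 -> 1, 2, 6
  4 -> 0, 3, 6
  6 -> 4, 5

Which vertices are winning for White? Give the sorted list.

0, 1, 4, 5, 6

A0 = {5}
A1: add {0, 1, 6} — 0 (White) has 0→5; 1 (White) has 1→5; 6 (White) has 6→5.
A2: add {4} — 4 (White) has 4→0.
A3 = A2; e.g. 2 (White) has no edge into A2. Fixed point.
White's winning region = {0, 1, 4, 5, 6}.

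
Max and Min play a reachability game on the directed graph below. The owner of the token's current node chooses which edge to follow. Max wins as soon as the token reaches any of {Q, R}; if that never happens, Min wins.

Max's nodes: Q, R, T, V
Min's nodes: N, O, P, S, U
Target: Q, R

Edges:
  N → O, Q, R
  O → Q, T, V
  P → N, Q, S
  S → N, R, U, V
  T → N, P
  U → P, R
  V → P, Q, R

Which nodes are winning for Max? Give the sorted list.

Q, R, V

A0 = {Q, R}
A1: add {V} — V (Max) has V→Q.
A2 = A1; e.g. N (Min) can still go to O. Fixed point.
Max's winning region = {Q, R, V}.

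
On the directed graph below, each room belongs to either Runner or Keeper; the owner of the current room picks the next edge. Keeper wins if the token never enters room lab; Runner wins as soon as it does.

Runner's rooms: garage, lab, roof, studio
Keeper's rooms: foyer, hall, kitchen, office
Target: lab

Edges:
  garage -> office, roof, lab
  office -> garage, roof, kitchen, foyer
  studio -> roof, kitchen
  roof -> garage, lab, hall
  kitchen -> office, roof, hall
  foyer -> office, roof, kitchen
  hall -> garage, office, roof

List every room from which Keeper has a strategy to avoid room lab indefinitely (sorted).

foyer, hall, kitchen, office

A0 = {lab}
A1: add {garage, roof} — garage (Runner) has garage→lab; roof (Runner) has roof→lab.
A2: add {studio} — studio (Runner) has studio→roof.
A3 = A2; e.g. office (Keeper) can still go to kitchen. Fixed point.
Runner's attractor = {garage, lab, roof, studio}; Keeper avoids the target exactly from the complement.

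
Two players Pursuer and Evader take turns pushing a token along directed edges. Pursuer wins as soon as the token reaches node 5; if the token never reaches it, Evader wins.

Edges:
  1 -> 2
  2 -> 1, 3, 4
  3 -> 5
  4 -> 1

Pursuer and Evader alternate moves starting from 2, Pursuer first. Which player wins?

Track states (vertex, player-to-move).
A0 = {(5,Pursuer), (5,Evader)}
A1: add {(3,Pursuer), (3,Evader)}.
A2: add {(2,Pursuer)}.
(2,Pursuer) ∈ A2 ⇒ Pursuer forces the target.

Pursuer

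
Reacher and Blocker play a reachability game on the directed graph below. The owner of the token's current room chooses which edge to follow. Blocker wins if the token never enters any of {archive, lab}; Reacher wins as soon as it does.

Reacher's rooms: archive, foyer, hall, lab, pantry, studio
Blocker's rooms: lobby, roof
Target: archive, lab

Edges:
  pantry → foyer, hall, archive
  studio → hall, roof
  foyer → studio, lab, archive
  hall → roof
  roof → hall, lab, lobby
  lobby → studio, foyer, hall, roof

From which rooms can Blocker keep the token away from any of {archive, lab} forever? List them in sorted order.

A0 = {archive, lab}
A1: add {foyer, pantry} — pantry (Reacher) has pantry→archive; foyer (Reacher) has foyer→lab.
A2 = A1; e.g. studio (Reacher) has no edge into A1. Fixed point.
Reacher's attractor = {archive, foyer, lab, pantry}; Blocker avoids the target exactly from the complement.

hall, lobby, roof, studio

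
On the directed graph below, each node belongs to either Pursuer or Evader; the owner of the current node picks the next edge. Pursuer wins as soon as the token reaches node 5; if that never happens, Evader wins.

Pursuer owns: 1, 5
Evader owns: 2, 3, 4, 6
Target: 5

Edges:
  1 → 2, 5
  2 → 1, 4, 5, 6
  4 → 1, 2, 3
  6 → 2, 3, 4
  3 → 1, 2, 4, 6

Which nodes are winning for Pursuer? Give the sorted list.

1, 5

A0 = {5}
A1: add {1} — 1 (Pursuer) has 1→5.
A2 = A1; e.g. 2 (Evader) can still go to 4. Fixed point.
Pursuer's winning region = {1, 5}.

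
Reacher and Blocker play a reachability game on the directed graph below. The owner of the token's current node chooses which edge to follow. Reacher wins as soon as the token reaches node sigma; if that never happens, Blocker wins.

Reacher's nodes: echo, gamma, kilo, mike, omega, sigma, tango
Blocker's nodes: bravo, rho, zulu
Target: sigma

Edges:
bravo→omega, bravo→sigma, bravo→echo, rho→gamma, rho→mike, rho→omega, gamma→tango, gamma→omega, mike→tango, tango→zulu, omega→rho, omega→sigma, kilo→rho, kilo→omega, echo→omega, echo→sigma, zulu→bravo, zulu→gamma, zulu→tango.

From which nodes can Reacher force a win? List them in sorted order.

bravo, echo, gamma, kilo, omega, sigma

A0 = {sigma}
A1: add {echo, omega} — omega (Reacher) has omega→sigma; echo (Reacher) has echo→sigma.
A2: add {bravo, gamma, kilo} — bravo (Blocker): all of {omega, sigma, echo} already in; gamma (Reacher) has gamma→omega; kilo (Reacher) has kilo→omega.
A3 = A2; e.g. rho (Blocker) can still go to mike. Fixed point.
Reacher's winning region = {bravo, echo, gamma, kilo, omega, sigma}.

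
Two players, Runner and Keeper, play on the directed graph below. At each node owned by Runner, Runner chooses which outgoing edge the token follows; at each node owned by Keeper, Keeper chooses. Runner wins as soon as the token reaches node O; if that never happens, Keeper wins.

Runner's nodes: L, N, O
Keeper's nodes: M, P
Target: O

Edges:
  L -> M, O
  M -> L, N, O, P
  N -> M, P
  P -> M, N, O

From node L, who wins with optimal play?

A0 = {O}
A1: add {L} — L (Runner) has L→O.
A2 = A1; e.g. M (Keeper) can still go to N. Fixed point.
L ∈ A1, so Runner can force the target.

Runner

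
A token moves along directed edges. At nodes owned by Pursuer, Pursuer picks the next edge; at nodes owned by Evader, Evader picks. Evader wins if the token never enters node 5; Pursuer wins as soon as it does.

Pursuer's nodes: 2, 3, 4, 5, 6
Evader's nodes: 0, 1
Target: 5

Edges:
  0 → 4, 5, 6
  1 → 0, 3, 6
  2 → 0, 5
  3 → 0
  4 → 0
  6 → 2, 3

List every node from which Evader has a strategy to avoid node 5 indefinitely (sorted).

0, 1, 3, 4

A0 = {5}
A1: add {2} — 2 (Pursuer) has 2→5.
A2: add {6} — 6 (Pursuer) has 6→2.
A3 = A2; e.g. 0 (Evader) can still go to 4. Fixed point.
Pursuer's attractor = {2, 5, 6}; Evader avoids the target exactly from the complement.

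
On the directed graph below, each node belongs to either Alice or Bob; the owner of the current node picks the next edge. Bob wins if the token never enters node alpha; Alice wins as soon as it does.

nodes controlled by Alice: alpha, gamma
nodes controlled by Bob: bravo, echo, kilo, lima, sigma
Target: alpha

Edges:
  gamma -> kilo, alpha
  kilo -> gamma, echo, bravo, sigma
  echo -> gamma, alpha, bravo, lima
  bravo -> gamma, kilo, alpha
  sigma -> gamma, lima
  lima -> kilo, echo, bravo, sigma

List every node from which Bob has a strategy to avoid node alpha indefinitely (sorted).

bravo, echo, kilo, lima, sigma

A0 = {alpha}
A1: add {gamma} — gamma (Alice) has gamma→alpha.
A2 = A1; e.g. kilo (Bob) can still go to echo. Fixed point.
Alice's attractor = {alpha, gamma}; Bob avoids the target exactly from the complement.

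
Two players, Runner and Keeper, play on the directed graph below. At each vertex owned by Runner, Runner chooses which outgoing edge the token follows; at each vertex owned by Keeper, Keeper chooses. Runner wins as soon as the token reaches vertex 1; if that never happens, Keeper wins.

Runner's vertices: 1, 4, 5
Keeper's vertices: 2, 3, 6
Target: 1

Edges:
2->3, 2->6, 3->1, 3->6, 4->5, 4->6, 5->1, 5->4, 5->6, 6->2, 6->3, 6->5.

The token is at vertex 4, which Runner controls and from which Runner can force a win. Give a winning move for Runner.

5

A0 = {1}
A1: add {5} — 5 (Runner) has 5→1.
A2: add {4} — 4 (Runner) has 4→5.
A3 = A2; e.g. 2 (Keeper) can still go to 3. Fixed point.
From 4, successor 5 is in the attractor (rank 1); the other successor 6 is not.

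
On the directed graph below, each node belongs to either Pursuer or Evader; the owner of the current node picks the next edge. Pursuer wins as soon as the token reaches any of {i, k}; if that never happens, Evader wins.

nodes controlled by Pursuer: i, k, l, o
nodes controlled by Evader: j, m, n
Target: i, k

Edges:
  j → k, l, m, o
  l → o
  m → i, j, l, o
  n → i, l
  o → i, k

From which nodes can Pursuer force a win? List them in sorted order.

i, k, l, n, o

A0 = {i, k}
A1: add {o} — o (Pursuer) has o→i.
A2: add {l} — l (Pursuer) has l→o.
A3: add {n} — n (Evader): all of {i, l} already in.
A4 = A3; e.g. j (Evader) can still go to m. Fixed point.
Pursuer's winning region = {i, k, l, n, o}.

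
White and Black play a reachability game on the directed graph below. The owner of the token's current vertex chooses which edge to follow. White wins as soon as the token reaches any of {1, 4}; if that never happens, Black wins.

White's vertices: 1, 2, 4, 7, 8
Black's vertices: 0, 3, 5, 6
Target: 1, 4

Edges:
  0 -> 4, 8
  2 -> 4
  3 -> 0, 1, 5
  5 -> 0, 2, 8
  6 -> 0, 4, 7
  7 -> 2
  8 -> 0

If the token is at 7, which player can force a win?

White

A0 = {1, 4}
A1: add {2} — 2 (White) has 2→4.
A2: add {7} — 7 (White) has 7→2.
A3 = A2; e.g. 0 (Black) can still go to 8. Fixed point.
7 ∈ A2, so White can force the target.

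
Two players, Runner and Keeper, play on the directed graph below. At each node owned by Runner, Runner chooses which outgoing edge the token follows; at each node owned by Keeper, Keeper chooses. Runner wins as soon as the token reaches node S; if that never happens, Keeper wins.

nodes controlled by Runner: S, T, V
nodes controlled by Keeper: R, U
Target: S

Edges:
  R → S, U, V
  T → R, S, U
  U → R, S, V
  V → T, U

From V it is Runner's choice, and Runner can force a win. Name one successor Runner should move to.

T

A0 = {S}
A1: add {T} — T (Runner) has T→S.
A2: add {V} — V (Runner) has V→T.
A3 = A2; e.g. R (Keeper) can still go to U. Fixed point.
From V, successor T is in the attractor (rank 1); the other successor U is not.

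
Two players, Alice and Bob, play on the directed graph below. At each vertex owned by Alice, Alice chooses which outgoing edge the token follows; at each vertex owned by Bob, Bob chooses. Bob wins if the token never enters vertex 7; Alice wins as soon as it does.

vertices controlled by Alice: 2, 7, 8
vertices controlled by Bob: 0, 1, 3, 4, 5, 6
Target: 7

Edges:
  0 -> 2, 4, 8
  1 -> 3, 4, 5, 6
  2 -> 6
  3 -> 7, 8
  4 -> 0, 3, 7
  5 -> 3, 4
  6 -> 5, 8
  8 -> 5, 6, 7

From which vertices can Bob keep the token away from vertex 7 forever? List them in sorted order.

0, 1, 2, 4, 5, 6

A0 = {7}
A1: add {8} — 8 (Alice) has 8→7.
A2: add {3} — 3 (Bob): all of {7, 8} already in.
A3 = A2; e.g. 0 (Bob) can still go to 2. Fixed point.
Alice's attractor = {3, 7, 8}; Bob avoids the target exactly from the complement.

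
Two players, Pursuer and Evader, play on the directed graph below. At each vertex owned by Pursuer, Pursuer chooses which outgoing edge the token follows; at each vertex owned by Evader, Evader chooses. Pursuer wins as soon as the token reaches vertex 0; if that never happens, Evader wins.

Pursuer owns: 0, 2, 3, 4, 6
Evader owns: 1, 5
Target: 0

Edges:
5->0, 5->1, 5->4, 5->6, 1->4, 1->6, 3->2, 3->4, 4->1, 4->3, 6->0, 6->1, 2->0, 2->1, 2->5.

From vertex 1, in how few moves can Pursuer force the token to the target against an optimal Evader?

A0 = {0}
A1: add {2, 6} — 2 (Pursuer) has 2→0; 6 (Pursuer) has 6→0.
A2: add {3} — 3 (Pursuer) has 3→2.
A3: add {4} — 4 (Pursuer) has 4→3.
A4: add {1} — 1 (Evader): all of {4, 6} already in.
1 enters the attractor at level 4, so Pursuer can force the target in 4 moves from there.

4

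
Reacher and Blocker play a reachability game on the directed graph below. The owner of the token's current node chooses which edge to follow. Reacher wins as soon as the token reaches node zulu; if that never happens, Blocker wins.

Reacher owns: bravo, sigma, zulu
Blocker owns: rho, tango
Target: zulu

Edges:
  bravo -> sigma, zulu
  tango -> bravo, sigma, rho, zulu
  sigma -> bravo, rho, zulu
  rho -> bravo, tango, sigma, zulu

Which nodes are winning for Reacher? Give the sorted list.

bravo, sigma, zulu

A0 = {zulu}
A1: add {bravo, sigma} — bravo (Reacher) has bravo→zulu; sigma (Reacher) has sigma→zulu.
A2 = A1; e.g. tango (Blocker) can still go to rho. Fixed point.
Reacher's winning region = {bravo, sigma, zulu}.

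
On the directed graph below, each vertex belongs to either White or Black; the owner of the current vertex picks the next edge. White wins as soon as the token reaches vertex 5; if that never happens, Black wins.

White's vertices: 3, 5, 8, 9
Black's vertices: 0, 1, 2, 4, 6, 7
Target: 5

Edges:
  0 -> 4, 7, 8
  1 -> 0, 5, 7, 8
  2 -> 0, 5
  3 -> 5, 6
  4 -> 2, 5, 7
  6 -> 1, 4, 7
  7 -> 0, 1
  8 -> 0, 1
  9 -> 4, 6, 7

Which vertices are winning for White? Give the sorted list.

3, 5

A0 = {5}
A1: add {3} — 3 (White) has 3→5.
A2 = A1; e.g. 0 (Black) can still go to 4. Fixed point.
White's winning region = {3, 5}.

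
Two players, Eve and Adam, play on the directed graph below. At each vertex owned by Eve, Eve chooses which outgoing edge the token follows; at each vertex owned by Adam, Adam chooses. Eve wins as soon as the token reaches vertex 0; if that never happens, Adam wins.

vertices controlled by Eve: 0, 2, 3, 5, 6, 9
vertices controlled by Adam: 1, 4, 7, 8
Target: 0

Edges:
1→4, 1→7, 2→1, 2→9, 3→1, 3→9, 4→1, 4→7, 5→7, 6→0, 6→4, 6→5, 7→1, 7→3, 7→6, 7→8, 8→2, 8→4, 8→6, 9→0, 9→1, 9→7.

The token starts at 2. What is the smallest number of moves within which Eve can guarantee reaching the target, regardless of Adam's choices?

A0 = {0}
A1: add {6, 9} — 6 (Eve) has 6→0; 9 (Eve) has 9→0.
A2: add {2, 3} — 2 (Eve) has 2→9; 3 (Eve) has 3→9.
A3 = A2; e.g. 1 (Adam) can still go to 4. Fixed point.
2 enters the attractor at level 2, so Eve can force the target in 2 moves from there.

2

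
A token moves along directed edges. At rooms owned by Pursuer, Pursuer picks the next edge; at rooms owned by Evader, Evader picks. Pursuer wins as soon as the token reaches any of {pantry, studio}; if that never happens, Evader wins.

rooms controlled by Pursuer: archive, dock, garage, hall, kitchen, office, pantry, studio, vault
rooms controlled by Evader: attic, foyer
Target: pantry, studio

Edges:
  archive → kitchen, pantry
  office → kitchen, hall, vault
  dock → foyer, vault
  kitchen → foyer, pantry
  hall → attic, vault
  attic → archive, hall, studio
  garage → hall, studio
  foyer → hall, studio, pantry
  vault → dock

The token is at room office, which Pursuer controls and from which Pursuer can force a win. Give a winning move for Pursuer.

A0 = {pantry, studio}
A1: add {archive, garage, kitchen} — archive (Pursuer) has archive→pantry; kitchen (Pursuer) has kitchen→pantry; garage (Pursuer) has garage→studio.
A2: add {office} — office (Pursuer) has office→kitchen.
A3 = A2; e.g. dock (Pursuer) has no edge into A2. Fixed point.
From office, successor kitchen is in the attractor (rank 1); the other successors hall, vault are not.

kitchen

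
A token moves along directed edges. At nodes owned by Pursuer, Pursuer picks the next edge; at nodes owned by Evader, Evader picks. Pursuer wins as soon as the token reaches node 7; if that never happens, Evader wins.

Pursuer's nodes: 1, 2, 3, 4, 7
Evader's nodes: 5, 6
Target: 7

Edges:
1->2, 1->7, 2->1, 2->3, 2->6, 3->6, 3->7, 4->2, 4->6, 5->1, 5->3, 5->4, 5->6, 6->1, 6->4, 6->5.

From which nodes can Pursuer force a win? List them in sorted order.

A0 = {7}
A1: add {1, 3} — 1 (Pursuer) has 1→7; 3 (Pursuer) has 3→7.
A2: add {2} — 2 (Pursuer) has 2→1.
A3: add {4} — 4 (Pursuer) has 4→2.
A4 = A3; e.g. 5 (Evader) can still go to 6. Fixed point.
Pursuer's winning region = {1, 2, 3, 4, 7}.

1, 2, 3, 4, 7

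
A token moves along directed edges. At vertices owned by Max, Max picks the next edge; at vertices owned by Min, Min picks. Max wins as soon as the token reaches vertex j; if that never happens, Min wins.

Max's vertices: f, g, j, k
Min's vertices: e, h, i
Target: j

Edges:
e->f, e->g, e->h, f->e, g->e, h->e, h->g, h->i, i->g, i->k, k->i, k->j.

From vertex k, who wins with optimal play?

A0 = {j}
A1: add {k} — k (Max) has k→j.
A2 = A1; e.g. e (Min) can still go to f. Fixed point.
k ∈ A1, so Max can force the target.

Max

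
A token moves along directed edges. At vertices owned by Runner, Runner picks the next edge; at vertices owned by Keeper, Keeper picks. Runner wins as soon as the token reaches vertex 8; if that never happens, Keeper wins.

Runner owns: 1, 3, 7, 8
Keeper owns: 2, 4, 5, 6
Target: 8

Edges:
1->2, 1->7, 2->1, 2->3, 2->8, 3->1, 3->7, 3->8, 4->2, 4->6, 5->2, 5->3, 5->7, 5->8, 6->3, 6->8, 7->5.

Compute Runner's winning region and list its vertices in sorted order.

A0 = {8}
A1: add {3} — 3 (Runner) has 3→8.
A2: add {6} — 6 (Keeper): all of {3, 8} already in.
A3 = A2; e.g. 1 (Runner) has no edge into A2. Fixed point.
Runner's winning region = {3, 6, 8}.

3, 6, 8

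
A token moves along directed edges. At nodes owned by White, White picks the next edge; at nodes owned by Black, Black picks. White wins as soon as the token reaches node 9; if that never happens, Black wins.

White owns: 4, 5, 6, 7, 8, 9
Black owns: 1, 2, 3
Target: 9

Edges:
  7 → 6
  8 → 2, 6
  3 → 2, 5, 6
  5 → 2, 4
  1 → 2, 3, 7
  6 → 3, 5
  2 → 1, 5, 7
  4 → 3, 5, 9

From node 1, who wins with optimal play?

A0 = {9}
A1: add {4} — 4 (White) has 4→9.
A2: add {5} — 5 (White) has 5→4.
A3: add {6} — 6 (White) has 6→5.
A4: add {7, 8} — 7 (White) has 7→6; 8 (White) has 8→6.
A5 = A4; e.g. 1 (Black) can still go to 2. Fixed point.
1 never enters the attractor, so Black can avoid the target forever.

Black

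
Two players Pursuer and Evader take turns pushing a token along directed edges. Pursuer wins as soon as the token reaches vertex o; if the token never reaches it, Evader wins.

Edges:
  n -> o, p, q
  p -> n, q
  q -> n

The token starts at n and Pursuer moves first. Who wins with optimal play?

Track states (vertex, player-to-move).
A0 = {(o,Pursuer), (o,Evader)}
A1: add {(n,Pursuer)}.
(n,Pursuer) ∈ A1 ⇒ Pursuer forces the target.

Pursuer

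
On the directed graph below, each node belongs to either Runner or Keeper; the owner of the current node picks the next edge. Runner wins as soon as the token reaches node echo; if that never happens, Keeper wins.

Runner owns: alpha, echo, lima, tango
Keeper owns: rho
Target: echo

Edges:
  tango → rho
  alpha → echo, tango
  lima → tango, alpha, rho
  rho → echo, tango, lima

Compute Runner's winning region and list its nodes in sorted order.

alpha, echo, lima

A0 = {echo}
A1: add {alpha} — alpha (Runner) has alpha→echo.
A2: add {lima} — lima (Runner) has lima→alpha.
A3 = A2; e.g. tango (Runner) has no edge into A2. Fixed point.
Runner's winning region = {alpha, echo, lima}.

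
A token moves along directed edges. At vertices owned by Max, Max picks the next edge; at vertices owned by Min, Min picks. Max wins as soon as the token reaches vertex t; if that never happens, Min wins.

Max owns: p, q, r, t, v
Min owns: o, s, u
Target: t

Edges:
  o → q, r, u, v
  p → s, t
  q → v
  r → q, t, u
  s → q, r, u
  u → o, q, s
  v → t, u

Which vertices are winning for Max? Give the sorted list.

A0 = {t}
A1: add {p, r, v} — p (Max) has p→t; r (Max) has r→t; v (Max) has v→t.
A2: add {q} — q (Max) has q→v.
A3 = A2; e.g. o (Min) can still go to u. Fixed point.
Max's winning region = {p, q, r, t, v}.

p, q, r, t, v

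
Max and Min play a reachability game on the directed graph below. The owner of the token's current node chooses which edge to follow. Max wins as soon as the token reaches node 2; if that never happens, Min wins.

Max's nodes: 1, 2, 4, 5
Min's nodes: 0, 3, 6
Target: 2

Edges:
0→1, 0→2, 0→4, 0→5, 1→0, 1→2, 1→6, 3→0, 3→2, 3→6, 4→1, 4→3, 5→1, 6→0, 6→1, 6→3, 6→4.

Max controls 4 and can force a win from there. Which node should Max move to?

A0 = {2}
A1: add {1} — 1 (Max) has 1→2.
A2: add {4, 5} — 4 (Max) has 4→1; 5 (Max) has 5→1.
A3: add {0} — 0 (Min): all of {1, 2, 4, 5} already in.
A4 = A3; e.g. 3 (Min) can still go to 6. Fixed point.
From 4, successor 1 is in the attractor (rank 1); the other successor 3 is not.

1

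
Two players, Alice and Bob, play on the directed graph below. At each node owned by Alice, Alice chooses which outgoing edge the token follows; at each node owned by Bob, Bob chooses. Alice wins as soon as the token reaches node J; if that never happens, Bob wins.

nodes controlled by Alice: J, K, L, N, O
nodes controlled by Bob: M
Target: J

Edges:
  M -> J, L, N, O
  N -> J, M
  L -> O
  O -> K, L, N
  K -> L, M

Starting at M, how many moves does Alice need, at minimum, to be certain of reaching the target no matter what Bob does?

A0 = {J}
A1: add {N} — N (Alice) has N→J.
A2: add {O} — O (Alice) has O→N.
A3: add {L} — L (Alice) has L→O.
A4: add {K, M} — K (Alice) has K→L; M (Bob): all of {J, L, N, O} already in.
A4 = all vertices. Fixed point.
M enters the attractor at level 4, so Alice can force the target in 4 moves from there.

4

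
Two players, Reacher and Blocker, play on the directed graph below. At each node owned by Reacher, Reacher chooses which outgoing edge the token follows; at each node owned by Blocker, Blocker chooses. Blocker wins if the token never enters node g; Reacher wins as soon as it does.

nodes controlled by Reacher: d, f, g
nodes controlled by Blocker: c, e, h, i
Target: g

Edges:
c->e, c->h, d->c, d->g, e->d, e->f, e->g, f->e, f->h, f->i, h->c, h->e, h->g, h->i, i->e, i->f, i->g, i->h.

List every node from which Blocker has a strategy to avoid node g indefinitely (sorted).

c, e, f, h, i

A0 = {g}
A1: add {d} — d (Reacher) has d→g.
A2 = A1; e.g. c (Blocker) can still go to e. Fixed point.
Reacher's attractor = {d, g}; Blocker avoids the target exactly from the complement.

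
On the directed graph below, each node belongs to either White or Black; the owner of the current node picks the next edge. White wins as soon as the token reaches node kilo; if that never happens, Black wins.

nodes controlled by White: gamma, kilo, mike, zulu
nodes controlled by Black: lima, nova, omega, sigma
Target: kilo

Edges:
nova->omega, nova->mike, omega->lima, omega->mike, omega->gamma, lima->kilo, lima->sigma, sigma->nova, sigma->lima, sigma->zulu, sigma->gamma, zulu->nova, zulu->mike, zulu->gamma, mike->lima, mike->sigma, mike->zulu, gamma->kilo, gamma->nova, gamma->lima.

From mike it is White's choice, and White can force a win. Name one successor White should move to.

A0 = {kilo}
A1: add {gamma} — gamma (White) has gamma→kilo.
A2: add {zulu} — zulu (White) has zulu→gamma.
A3: add {mike} — mike (White) has mike→zulu.
A4 = A3; e.g. nova (Black) can still go to omega. Fixed point.
From mike, successor zulu is in the attractor (rank 2); the other successors lima, sigma are not.

zulu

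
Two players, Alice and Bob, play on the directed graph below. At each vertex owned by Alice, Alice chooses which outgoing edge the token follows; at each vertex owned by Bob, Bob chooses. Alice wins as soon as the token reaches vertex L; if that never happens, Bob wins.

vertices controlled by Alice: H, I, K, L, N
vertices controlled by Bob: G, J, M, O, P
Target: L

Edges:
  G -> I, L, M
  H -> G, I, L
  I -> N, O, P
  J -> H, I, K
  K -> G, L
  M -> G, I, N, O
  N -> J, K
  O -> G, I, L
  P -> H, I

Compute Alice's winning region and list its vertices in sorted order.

A0 = {L}
A1: add {H, K} — H (Alice) has H→L; K (Alice) has K→L.
A2: add {N} — N (Alice) has N→K.
A3: add {I} — I (Alice) has I→N.
A4: add {J, P} — J (Bob): all of {H, I, K} already in; P (Bob): all of {H, I} already in.
A5 = A4; e.g. G (Bob) can still go to M. Fixed point.
Alice's winning region = {H, I, J, K, L, N, P}.

H, I, J, K, L, N, P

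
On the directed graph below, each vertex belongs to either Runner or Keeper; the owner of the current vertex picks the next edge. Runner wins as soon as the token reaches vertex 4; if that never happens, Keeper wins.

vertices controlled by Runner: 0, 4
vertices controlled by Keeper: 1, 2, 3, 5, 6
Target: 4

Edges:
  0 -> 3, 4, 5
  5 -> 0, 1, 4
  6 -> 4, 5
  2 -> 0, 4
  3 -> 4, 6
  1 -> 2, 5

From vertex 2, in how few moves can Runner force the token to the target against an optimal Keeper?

A0 = {4}
A1: add {0} — 0 (Runner) has 0→4.
A2: add {2} — 2 (Keeper): all of {0, 4} already in.
A3 = A2; e.g. 1 (Keeper) can still go to 5. Fixed point.
2 enters the attractor at level 2, so Runner can force the target in 2 moves from there.

2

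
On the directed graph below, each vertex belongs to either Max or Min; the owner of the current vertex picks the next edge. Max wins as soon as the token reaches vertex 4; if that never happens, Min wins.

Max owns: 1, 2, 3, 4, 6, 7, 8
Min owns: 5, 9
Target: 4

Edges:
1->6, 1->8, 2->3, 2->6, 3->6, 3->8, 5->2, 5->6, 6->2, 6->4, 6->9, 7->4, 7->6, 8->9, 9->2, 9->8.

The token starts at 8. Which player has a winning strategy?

A0 = {4}
A1: add {6, 7} — 6 (Max) has 6→4; 7 (Max) has 7→4.
A2: add {1, 2, 3} — 1 (Max) has 1→6; 2 (Max) has 2→6; 3 (Max) has 3→6.
A3: add {5} — 5 (Min): all of {2, 6} already in.
A4 = A3; e.g. 8 (Max) has no edge into A3. Fixed point.
8 never enters the attractor, so Min can avoid the target forever.

Min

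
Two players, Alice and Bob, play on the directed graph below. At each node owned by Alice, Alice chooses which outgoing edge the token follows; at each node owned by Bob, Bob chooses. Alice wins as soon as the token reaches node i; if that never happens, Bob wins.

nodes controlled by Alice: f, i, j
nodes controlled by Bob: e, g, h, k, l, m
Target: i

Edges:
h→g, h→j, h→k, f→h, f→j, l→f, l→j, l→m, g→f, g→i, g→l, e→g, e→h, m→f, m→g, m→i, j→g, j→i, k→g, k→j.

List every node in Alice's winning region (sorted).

A0 = {i}
A1: add {j} — j (Alice) has j→i.
A2: add {f} — f (Alice) has f→j.
A3 = A2; e.g. e (Bob) can still go to g. Fixed point.
Alice's winning region = {f, i, j}.

f, i, j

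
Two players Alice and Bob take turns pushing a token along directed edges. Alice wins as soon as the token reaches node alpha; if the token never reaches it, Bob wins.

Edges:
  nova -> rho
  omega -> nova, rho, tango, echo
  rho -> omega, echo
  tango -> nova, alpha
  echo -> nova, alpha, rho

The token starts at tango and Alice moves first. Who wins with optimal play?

Track states (vertex, player-to-move).
A0 = {(alpha,Alice), (alpha,Bob)}
A1: add {(tango,Alice), (echo,Alice)}.
(tango,Alice) ∈ A1 ⇒ Alice forces the target.

Alice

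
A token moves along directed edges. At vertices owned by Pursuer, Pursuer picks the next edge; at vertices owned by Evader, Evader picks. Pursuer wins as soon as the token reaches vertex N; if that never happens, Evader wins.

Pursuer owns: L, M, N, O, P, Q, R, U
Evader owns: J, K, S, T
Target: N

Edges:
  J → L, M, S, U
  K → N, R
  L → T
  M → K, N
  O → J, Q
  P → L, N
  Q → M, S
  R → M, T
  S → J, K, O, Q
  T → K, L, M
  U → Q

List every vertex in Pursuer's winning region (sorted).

K, M, N, O, P, Q, R, U

A0 = {N}
A1: add {M, P} — M (Pursuer) has M→N; P (Pursuer) has P→N.
A2: add {Q, R} — Q (Pursuer) has Q→M; R (Pursuer) has R→M.
A3: add {K, O, U} — K (Evader): all of {N, R} already in; O (Pursuer) has O→Q; U (Pursuer) has U→Q.
A4 = A3; e.g. J (Evader) can still go to L. Fixed point.
Pursuer's winning region = {K, M, N, O, P, Q, R, U}.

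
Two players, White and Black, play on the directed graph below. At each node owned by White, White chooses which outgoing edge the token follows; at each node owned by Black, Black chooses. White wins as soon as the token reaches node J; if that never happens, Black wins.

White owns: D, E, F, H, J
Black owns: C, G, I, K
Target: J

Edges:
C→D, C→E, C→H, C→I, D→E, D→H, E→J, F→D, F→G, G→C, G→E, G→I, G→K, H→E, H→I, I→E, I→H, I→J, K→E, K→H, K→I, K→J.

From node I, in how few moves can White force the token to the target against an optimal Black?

3

A0 = {J}
A1: add {E} — E (White) has E→J.
A2: add {D, H} — D (White) has D→E; H (White) has H→E.
A3: add {F, I} — F (White) has F→D; I (Black): all of {E, H, J} already in.
I enters the attractor at level 3, so White can force the target in 3 moves from there.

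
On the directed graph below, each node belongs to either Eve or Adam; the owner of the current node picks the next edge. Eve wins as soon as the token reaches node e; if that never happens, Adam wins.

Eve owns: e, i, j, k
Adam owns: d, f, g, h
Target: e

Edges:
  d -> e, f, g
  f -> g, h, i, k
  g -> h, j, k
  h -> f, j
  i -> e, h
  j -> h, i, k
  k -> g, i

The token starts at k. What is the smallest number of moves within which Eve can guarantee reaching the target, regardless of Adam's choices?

A0 = {e}
A1: add {i} — i (Eve) has i→e.
A2: add {j, k} — j (Eve) has j→i; k (Eve) has k→i.
A3 = A2; e.g. d (Adam) can still go to f. Fixed point.
k enters the attractor at level 2, so Eve can force the target in 2 moves from there.

2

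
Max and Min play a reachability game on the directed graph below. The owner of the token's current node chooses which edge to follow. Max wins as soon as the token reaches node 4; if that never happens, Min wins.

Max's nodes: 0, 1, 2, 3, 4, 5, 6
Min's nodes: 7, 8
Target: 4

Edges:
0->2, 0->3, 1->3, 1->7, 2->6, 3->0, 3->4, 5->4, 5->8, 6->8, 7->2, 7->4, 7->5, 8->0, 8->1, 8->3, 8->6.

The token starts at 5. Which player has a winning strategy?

A0 = {4}
A1: add {3, 5} — 3 (Max) has 3→4; 5 (Max) has 5→4.
5 ∈ A1, so Max can force the target.

Max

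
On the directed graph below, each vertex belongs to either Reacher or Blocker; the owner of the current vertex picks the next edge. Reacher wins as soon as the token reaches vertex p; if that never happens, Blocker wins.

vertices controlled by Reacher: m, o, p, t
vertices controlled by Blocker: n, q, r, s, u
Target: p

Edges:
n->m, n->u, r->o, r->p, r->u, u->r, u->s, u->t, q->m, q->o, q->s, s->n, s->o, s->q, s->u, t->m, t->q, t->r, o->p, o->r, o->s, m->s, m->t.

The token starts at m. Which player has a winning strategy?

Blocker

A0 = {p}
A1: add {o} — o (Reacher) has o→p.
A2 = A1; e.g. m (Reacher) has no edge into A1. Fixed point.
m never enters the attractor, so Blocker can avoid the target forever.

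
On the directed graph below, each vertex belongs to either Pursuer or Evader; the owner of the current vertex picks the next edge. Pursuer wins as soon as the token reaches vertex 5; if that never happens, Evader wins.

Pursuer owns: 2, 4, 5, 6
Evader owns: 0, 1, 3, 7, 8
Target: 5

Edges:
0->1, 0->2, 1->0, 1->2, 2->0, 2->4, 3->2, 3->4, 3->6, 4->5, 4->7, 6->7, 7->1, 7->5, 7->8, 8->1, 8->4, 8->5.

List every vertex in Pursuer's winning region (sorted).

A0 = {5}
A1: add {4} — 4 (Pursuer) has 4→5.
A2: add {2} — 2 (Pursuer) has 2→4.
A3 = A2; e.g. 0 (Evader) can still go to 1. Fixed point.
Pursuer's winning region = {2, 4, 5}.

2, 4, 5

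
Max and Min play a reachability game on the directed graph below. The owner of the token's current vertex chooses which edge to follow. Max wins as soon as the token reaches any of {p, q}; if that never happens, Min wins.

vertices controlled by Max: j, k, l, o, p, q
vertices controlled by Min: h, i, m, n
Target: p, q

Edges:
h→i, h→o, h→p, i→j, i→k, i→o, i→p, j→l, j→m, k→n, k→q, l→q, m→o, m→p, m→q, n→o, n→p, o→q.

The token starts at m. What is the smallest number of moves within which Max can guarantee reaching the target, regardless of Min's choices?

A0 = {p, q}
A1: add {k, l, o} — k (Max) has k→q; l (Max) has l→q; o (Max) has o→q.
A2: add {j, m, n} — j (Max) has j→l; m (Min): all of {o, p, q} already in; n (Min): all of {o, p} already in.
m enters the attractor at level 2, so Max can force the target in 2 moves from there.

2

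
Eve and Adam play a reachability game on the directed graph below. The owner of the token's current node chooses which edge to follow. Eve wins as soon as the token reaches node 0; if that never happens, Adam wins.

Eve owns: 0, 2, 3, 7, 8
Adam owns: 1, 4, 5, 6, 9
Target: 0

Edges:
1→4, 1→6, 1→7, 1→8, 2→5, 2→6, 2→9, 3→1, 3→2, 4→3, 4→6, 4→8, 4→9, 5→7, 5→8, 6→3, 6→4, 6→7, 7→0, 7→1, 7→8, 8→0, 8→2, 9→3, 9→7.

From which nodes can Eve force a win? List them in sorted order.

A0 = {0}
A1: add {7, 8} — 7 (Eve) has 7→0; 8 (Eve) has 8→0.
A2: add {5} — 5 (Adam): all of {7, 8} already in.
A3: add {2} — 2 (Eve) has 2→5.
A4: add {3} — 3 (Eve) has 3→2.
A5: add {9} — 9 (Adam): all of {3, 7} already in.
A6 = A5; e.g. 1 (Adam) can still go to 4. Fixed point.
Eve's winning region = {0, 2, 3, 5, 7, 8, 9}.

0, 2, 3, 5, 7, 8, 9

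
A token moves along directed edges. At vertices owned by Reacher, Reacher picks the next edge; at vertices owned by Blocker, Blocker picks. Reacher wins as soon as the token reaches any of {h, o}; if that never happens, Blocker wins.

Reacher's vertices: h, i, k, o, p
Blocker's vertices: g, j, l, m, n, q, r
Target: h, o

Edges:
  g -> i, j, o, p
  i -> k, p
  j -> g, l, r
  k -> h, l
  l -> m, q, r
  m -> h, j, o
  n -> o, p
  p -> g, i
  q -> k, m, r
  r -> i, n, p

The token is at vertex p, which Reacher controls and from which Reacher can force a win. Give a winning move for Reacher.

A0 = {h, o}
A1: add {k} — k (Reacher) has k→h.
A2: add {i} — i (Reacher) has i→k.
A3: add {p} — p (Reacher) has p→i.
A4: add {n} — n (Blocker): all of {o, p} already in.
A5: add {r} — r (Blocker): all of {i, n, p} already in.
A6 = A5; e.g. g (Blocker) can still go to j. Fixed point.
From p, successor i is in the attractor (rank 2); the other successor g is not.

i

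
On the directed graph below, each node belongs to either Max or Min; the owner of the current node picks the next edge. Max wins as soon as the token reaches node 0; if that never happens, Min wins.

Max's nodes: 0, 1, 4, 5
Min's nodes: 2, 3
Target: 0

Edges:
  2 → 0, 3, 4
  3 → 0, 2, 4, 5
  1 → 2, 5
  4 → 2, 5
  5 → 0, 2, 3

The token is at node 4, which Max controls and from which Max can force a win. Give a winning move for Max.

5

A0 = {0}
A1: add {5} — 5 (Max) has 5→0.
A2: add {1, 4} — 1 (Max) has 1→5; 4 (Max) has 4→5.
A3 = A2; e.g. 2 (Min) can still go to 3. Fixed point.
From 4, successor 5 is in the attractor (rank 1); the other successor 2 is not.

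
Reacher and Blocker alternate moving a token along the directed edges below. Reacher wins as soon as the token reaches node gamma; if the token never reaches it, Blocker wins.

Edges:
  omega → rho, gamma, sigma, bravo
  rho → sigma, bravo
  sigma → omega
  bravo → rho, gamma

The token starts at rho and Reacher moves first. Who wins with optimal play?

Reacher

Track states (vertex, player-to-move).
A0 = {(gamma,Reacher), (gamma,Blocker)}
A1: add {(omega,Reacher), (bravo,Reacher)}.
A2: add {(sigma,Blocker)}.
A3: add {(rho,Reacher)}.
(rho,Reacher) ∈ A3 ⇒ Reacher forces the target.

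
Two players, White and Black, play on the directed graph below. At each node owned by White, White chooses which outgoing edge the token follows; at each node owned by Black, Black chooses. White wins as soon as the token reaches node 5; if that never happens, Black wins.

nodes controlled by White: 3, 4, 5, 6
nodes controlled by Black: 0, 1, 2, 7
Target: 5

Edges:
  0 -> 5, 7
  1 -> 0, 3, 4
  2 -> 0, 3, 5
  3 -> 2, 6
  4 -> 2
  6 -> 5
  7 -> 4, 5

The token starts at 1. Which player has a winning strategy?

Black

A0 = {5}
A1: add {6} — 6 (White) has 6→5.
A2: add {3} — 3 (White) has 3→6.
A3 = A2; e.g. 0 (Black) can still go to 7. Fixed point.
1 never enters the attractor, so Black can avoid the target forever.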